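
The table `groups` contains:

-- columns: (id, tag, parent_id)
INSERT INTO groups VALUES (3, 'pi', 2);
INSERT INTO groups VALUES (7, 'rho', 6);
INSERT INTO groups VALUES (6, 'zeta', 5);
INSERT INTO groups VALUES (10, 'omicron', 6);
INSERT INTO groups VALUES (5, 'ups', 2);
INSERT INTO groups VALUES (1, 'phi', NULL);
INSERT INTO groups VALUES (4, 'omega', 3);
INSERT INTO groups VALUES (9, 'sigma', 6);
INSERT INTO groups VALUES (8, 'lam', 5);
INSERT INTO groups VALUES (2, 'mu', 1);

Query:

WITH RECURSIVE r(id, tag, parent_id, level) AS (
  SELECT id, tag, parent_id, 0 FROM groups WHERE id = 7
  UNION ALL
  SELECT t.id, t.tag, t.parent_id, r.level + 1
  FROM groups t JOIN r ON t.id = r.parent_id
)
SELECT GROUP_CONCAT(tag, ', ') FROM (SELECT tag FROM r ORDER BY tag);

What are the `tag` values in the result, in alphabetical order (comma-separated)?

Base: id=7 (rho), parent_id=6, level 0.
Iteration 1: join on id=6 -> zeta (id 6, parent_id=5, level 1).
Iteration 2: join on id=5 -> ups (id 5, parent_id=2, level 2).
Iteration 3: join on id=2 -> mu (id 2, parent_id=1, level 3).
Iteration 4: join on id=1 -> phi (id 1, parent_id=NULL, level 4).
Iteration 5: parent_id is NULL; no match; recursion stops.

mu, phi, rho, ups, zeta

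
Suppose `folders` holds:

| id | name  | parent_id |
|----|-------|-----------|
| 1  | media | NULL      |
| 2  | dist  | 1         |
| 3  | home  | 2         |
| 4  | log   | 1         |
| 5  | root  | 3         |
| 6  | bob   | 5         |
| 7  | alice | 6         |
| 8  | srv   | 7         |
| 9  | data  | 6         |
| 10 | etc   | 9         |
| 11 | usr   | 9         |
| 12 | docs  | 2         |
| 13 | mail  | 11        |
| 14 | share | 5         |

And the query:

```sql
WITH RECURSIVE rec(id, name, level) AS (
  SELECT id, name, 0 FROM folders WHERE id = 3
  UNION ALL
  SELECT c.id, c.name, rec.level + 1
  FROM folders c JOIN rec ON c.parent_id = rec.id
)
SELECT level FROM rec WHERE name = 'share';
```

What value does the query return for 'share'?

Base: id=3 (home) at level 0.
Iteration 1: rows with parent_id in {3} -> root (id 5, level 1).
Iteration 2: rows with parent_id in {5} -> bob (id 6, level 2), share (id 14, level 2).
Iteration 3: rows with parent_id in {6,14} -> alice (id 7, level 3), data (id 9, level 3).
Iteration 4: rows with parent_id in {7,9} -> srv (id 8, level 4), etc (id 10, level 4), usr (id 11, level 4).
Iteration 5: rows with parent_id in {8,10,11} -> mail (id 13, level 5).
Iteration 6: no rows with parent_id in {13}; recursion stops.

2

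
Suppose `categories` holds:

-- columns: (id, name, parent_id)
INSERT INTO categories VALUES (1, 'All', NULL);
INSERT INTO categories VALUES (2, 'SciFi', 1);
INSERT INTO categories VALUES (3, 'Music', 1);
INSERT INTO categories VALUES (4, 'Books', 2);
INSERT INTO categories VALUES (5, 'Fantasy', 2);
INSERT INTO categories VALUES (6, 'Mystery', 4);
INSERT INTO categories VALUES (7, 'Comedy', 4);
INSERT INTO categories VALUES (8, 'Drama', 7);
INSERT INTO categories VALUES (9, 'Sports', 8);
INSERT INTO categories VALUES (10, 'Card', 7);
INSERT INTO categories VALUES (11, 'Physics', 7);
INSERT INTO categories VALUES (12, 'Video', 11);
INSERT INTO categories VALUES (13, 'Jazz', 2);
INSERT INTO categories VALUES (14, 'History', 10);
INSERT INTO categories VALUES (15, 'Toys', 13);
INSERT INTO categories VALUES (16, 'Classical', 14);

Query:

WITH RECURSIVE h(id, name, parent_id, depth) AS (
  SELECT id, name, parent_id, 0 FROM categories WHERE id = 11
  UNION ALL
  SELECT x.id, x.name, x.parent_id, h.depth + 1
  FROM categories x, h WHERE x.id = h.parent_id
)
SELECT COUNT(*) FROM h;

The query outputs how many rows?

5

Base: id=11 (Physics), parent_id=7, depth 0.
Iteration 1: join on id=7 -> Comedy (id 7, parent_id=4, depth 1).
Iteration 2: join on id=4 -> Books (id 4, parent_id=2, depth 2).
Iteration 3: join on id=2 -> SciFi (id 2, parent_id=1, depth 3).
Iteration 4: join on id=1 -> All (id 1, parent_id=NULL, depth 4).
Iteration 5: parent_id is NULL; no match; recursion stops.
Total rows emitted: 5.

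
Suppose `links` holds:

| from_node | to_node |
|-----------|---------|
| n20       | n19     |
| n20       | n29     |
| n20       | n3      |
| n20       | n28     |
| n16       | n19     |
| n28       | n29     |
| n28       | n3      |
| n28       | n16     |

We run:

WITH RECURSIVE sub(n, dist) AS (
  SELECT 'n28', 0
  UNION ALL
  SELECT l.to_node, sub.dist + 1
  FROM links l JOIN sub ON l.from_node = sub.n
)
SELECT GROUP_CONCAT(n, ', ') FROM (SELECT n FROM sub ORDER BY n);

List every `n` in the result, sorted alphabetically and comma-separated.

n16, n19, n28, n29, n3

Base: (n28, dist=0).
Iteration 1: edges from {n28} -> (n16, dist=1), (n29, dist=1), (n3, dist=1).
Iteration 2: edges from {n16,n29,n3} -> (n19, dist=2).
Iteration 3: no outgoing edges from {n19}; recursion stops.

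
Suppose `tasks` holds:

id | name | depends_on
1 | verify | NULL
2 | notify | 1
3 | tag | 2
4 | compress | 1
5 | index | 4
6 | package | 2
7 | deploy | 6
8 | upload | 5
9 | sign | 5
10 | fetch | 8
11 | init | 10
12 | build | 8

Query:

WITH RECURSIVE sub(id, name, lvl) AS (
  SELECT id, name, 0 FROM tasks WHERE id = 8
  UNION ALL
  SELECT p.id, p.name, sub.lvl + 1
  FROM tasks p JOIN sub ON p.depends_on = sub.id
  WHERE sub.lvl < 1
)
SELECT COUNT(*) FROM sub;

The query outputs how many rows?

Base: id=8 (upload) at lvl 0.
Iteration 1: rows with depends_on in {8} -> fetch (id 10, lvl 1), build (id 12, lvl 1).
Iteration 2: lvl < 1 fails for all current rows; recursion stops.
Total rows emitted: 3.

3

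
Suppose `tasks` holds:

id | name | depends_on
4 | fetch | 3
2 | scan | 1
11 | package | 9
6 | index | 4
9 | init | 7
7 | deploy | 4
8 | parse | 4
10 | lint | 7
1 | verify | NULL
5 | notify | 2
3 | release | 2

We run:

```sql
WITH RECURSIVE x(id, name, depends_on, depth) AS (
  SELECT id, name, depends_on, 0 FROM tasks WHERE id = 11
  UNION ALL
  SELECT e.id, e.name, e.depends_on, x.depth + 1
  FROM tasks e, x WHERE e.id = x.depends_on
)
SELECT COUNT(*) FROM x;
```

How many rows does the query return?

Base: id=11 (package), depends_on=9, depth 0.
Iteration 1: join on id=9 -> init (id 9, depends_on=7, depth 1).
Iteration 2: join on id=7 -> deploy (id 7, depends_on=4, depth 2).
Iteration 3: join on id=4 -> fetch (id 4, depends_on=3, depth 3).
Iteration 4: join on id=3 -> release (id 3, depends_on=2, depth 4).
Iteration 5: join on id=2 -> scan (id 2, depends_on=1, depth 5).
Iteration 6: join on id=1 -> verify (id 1, depends_on=NULL, depth 6).
Iteration 7: depends_on is NULL; no match; recursion stops.
Total rows emitted: 7.

7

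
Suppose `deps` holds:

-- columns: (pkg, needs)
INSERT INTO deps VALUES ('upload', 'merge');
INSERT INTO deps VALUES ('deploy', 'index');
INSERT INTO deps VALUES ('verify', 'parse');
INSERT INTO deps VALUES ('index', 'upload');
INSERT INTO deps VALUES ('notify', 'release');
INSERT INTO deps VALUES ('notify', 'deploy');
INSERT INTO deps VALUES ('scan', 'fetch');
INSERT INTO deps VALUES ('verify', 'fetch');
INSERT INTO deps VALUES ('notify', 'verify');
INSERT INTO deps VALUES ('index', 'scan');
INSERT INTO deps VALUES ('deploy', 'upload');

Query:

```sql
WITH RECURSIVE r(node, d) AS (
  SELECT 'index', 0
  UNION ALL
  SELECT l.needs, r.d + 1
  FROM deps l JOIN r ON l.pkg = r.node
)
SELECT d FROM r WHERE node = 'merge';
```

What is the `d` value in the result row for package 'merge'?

2

Base: (index, d=0).
Iteration 1: edges from {index} -> (scan, d=1), (upload, d=1).
Iteration 2: edges from {scan,upload} -> (fetch, d=2), (merge, d=2).
Iteration 3: no outgoing edges from {fetch,merge}; recursion stops.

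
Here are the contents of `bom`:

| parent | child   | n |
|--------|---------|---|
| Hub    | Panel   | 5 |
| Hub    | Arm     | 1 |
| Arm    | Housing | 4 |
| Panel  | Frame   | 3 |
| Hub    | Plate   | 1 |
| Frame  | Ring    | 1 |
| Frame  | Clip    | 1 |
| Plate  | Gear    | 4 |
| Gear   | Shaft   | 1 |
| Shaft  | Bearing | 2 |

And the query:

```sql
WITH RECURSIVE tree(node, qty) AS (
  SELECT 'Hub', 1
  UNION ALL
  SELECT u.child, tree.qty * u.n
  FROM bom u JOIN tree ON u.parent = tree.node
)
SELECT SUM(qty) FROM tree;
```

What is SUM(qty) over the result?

73

Base: (Hub, qty=1).
Iteration 1: components of {Hub} -> Arm = 1*1 = 1, Panel = 1*5 = 5, Plate = 1*1 = 1.
Iteration 2: components of {Arm,Panel,Plate} -> Frame = 5*3 = 15, Gear = 1*4 = 4, Housing = 1*4 = 4.
Iteration 3: components of {Frame,Gear,Housing} -> Clip = 15*1 = 15, Ring = 15*1 = 15, Shaft = 4*1 = 4.
Iteration 4: components of {Clip,Ring,Shaft} -> Bearing = 4*2 = 8.
Iteration 5: no further components; recursion stops.
SUM(qty) = 1 + 5 + 1 + 1 + 15 + 4 + 4 + 15 + 15 + 4 + 8 = 73.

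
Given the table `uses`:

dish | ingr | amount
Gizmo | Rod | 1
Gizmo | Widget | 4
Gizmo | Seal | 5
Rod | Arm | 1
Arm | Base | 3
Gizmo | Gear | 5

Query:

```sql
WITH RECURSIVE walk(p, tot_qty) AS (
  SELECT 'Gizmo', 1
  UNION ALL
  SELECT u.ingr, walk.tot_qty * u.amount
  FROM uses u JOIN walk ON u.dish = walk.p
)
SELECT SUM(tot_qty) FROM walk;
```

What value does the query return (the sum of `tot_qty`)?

Base: (Gizmo, tot_qty=1).
Iteration 1: components of {Gizmo} -> Gear = 1*5 = 5, Rod = 1*1 = 1, Seal = 1*5 = 5, Widget = 1*4 = 4.
Iteration 2: components of {Gear,Rod,Seal,Widget} -> Arm = 1*1 = 1.
Iteration 3: components of {Arm} -> Base = 1*3 = 3.
Iteration 4: no further components; recursion stops.
SUM(tot_qty) = 1 + 1 + 4 + 5 + 5 + 1 + 3 = 20.

20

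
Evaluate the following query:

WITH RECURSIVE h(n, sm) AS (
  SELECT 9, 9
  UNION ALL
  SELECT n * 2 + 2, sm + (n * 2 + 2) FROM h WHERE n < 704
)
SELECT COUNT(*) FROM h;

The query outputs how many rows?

Base: n=9, sm=9.
Iteration 1: 9 < 704 holds -> n = 9 * 2 + 2 = 20, sm = 9 + 20 = 29.
Iteration 2: 20 < 704 holds -> n = 20 * 2 + 2 = 42, sm = 29 + 42 = 71.
Iteration 3: 42 < 704 holds -> n = 42 * 2 + 2 = 86, sm = 71 + 86 = 157.
Iteration 4: 86 < 704 holds -> n = 86 * 2 + 2 = 174, sm = 157 + 174 = 331.
Iteration 5: 174 < 704 holds -> n = 174 * 2 + 2 = 350, sm = 331 + 350 = 681.
Iteration 6: 350 < 704 holds -> n = 350 * 2 + 2 = 702, sm = 681 + 702 = 1383.
Iteration 7: 702 < 704 holds -> n = 702 * 2 + 2 = 1406, sm = 1383 + 1406 = 2789.
Iteration 8: 1406 < 704 fails; recursion stops.
Total rows emitted: 8.

8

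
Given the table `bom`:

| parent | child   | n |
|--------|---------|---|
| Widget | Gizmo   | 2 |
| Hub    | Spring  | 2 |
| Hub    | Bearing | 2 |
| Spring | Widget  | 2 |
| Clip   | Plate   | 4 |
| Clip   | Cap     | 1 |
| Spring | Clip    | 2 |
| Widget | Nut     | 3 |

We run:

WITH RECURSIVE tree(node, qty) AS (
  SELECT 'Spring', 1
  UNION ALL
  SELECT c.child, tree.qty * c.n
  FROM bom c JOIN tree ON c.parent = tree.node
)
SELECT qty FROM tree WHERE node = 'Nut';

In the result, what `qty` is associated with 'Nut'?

Base: (Spring, qty=1).
Iteration 1: components of {Spring} -> Clip = 1*2 = 2, Widget = 1*2 = 2.
Iteration 2: components of {Clip,Widget} -> Cap = 2*1 = 2, Gizmo = 2*2 = 4, Nut = 2*3 = 6, Plate = 2*4 = 8.
Iteration 3: no further components; recursion stops.

6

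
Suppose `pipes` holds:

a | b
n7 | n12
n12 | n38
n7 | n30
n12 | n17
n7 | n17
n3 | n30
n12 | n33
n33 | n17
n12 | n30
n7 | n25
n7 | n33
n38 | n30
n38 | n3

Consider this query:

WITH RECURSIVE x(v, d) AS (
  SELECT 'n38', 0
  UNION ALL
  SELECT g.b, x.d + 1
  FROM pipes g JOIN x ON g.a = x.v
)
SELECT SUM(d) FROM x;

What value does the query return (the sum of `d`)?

Base: (n38, d=0).
Iteration 1: edges from {n38} -> (n3, d=1), (n30, d=1).
Iteration 2: edges from {n3,n30} -> (n30, d=2).
Iteration 3: no outgoing edges from {n30}; recursion stops.
SUM(d) = 0 + 1 + 1 + 2 = 4.

4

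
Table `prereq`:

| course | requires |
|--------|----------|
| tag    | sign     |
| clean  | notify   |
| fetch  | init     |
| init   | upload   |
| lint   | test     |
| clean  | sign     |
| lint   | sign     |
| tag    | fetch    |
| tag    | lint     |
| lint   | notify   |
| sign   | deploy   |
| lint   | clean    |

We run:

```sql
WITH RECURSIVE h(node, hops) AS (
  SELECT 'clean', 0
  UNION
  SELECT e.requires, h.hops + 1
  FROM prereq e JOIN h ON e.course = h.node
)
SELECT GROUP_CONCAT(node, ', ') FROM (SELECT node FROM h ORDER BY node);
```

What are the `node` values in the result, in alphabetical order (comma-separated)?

Base: (clean, hops=0).
Iteration 1: edges from {clean} -> (notify, hops=1), (sign, hops=1).
Iteration 2: edges from {notify,sign} -> (deploy, hops=2).
Iteration 3: no outgoing edges from {deploy}; recursion stops.

clean, deploy, notify, sign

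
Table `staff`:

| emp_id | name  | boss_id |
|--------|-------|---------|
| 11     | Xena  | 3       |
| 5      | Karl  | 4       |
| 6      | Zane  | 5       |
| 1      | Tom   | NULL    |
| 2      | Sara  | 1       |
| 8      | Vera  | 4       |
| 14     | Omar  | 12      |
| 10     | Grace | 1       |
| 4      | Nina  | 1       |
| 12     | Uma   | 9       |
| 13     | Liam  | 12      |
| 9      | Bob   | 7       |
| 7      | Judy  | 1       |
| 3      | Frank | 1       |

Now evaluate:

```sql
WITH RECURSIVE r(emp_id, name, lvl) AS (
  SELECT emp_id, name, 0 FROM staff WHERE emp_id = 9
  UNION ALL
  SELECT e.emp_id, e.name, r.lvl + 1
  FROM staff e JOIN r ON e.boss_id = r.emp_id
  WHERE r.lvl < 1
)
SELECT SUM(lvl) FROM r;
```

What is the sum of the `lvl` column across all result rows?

1

Base: emp_id=9 (Bob) at lvl 0.
Iteration 1: rows with boss_id in {9} -> Uma (id 12, lvl 1).
Iteration 2: lvl < 1 fails for all current rows; recursion stops.
SUM(lvl) = 0 + 1 = 1.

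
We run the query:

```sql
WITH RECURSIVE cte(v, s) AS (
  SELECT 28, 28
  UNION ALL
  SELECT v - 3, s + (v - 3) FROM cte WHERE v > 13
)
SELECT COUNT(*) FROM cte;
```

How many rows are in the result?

Base: v=28, s=28.
Iteration 1: 28 > 13 holds -> v = 28 - 3 = 25, s = 28 + 25 = 53.
Iteration 2: 25 > 13 holds -> v = 25 - 3 = 22, s = 53 + 22 = 75.
Iteration 3: 22 > 13 holds -> v = 22 - 3 = 19, s = 75 + 19 = 94.
Iteration 4: 19 > 13 holds -> v = 19 - 3 = 16, s = 94 + 16 = 110.
Iteration 5: 16 > 13 holds -> v = 16 - 3 = 13, s = 110 + 13 = 123.
Iteration 6: 13 > 13 fails; recursion stops.
Total rows emitted: 6.

6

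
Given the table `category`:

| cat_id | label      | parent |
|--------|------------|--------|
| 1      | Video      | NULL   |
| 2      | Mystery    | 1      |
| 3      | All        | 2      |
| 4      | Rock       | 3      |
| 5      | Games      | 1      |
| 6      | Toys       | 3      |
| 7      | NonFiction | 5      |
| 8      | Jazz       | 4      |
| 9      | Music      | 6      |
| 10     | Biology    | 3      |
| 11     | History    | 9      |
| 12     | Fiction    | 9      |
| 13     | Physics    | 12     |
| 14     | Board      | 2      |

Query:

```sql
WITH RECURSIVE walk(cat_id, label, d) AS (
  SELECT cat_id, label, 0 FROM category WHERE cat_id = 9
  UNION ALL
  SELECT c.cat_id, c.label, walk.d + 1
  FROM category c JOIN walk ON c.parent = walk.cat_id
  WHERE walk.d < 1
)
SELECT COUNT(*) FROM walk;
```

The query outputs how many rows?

3

Base: cat_id=9 (Music) at d 0.
Iteration 1: rows with parent in {9} -> History (id 11, d 1), Fiction (id 12, d 1).
Iteration 2: d < 1 fails for all current rows; recursion stops.
Total rows emitted: 3.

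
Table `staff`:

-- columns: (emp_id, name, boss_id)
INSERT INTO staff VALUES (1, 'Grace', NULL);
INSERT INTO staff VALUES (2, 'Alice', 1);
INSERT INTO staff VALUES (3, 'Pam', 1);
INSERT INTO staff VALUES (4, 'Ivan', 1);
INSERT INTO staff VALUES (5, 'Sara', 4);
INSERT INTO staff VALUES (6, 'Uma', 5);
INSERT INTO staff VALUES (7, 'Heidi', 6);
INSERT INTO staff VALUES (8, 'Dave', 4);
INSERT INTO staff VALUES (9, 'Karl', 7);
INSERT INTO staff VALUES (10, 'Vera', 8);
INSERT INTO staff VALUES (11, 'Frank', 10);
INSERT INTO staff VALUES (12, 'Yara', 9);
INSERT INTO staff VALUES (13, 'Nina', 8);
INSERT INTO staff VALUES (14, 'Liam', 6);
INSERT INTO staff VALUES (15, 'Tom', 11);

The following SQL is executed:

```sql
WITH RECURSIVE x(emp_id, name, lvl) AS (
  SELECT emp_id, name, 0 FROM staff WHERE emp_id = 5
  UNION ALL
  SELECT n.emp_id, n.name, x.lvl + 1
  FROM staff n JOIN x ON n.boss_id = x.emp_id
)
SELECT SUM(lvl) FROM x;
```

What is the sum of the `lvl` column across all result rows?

Base: emp_id=5 (Sara) at lvl 0.
Iteration 1: rows with boss_id in {5} -> Uma (id 6, lvl 1).
Iteration 2: rows with boss_id in {6} -> Heidi (id 7, lvl 2), Liam (id 14, lvl 2).
Iteration 3: rows with boss_id in {7,14} -> Karl (id 9, lvl 3).
Iteration 4: rows with boss_id in {9} -> Yara (id 12, lvl 4).
Iteration 5: no rows with boss_id in {12}; recursion stops.
SUM(lvl) = 0 + 1 + 2 + 2 + 3 + 4 = 12.

12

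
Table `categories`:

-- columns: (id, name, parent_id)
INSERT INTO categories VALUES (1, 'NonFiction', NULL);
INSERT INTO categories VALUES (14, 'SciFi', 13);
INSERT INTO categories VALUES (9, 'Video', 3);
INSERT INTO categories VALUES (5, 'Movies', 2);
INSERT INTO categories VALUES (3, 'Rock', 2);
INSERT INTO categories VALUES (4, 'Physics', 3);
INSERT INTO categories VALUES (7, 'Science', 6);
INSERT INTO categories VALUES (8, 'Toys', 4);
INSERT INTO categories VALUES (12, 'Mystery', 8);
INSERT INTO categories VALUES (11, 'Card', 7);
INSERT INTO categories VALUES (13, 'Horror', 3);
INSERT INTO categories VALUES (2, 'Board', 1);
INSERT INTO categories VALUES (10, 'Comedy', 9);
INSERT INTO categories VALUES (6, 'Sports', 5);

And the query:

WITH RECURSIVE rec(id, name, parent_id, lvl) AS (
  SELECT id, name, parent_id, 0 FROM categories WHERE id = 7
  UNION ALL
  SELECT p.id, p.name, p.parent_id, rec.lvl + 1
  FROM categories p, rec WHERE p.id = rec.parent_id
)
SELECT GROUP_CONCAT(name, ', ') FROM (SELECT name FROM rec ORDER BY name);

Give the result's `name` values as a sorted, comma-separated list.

Base: id=7 (Science), parent_id=6, lvl 0.
Iteration 1: join on id=6 -> Sports (id 6, parent_id=5, lvl 1).
Iteration 2: join on id=5 -> Movies (id 5, parent_id=2, lvl 2).
Iteration 3: join on id=2 -> Board (id 2, parent_id=1, lvl 3).
Iteration 4: join on id=1 -> NonFiction (id 1, parent_id=NULL, lvl 4).
Iteration 5: parent_id is NULL; no match; recursion stops.

Board, Movies, NonFiction, Science, Sports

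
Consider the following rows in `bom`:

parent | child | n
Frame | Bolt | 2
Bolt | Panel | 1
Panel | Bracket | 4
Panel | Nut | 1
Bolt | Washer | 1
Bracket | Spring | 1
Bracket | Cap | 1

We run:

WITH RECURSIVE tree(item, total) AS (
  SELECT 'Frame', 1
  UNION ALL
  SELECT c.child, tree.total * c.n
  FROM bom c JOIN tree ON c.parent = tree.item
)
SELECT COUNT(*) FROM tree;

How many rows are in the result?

8

Base: (Frame, total=1).
Iteration 1: components of {Frame} -> Bolt = 1*2 = 2.
Iteration 2: components of {Bolt} -> Panel = 2*1 = 2, Washer = 2*1 = 2.
Iteration 3: components of {Panel,Washer} -> Bracket = 2*4 = 8, Nut = 2*1 = 2.
Iteration 4: components of {Bracket,Nut} -> Cap = 8*1 = 8, Spring = 8*1 = 8.
Iteration 5: no further components; recursion stops.
Total rows emitted: 8.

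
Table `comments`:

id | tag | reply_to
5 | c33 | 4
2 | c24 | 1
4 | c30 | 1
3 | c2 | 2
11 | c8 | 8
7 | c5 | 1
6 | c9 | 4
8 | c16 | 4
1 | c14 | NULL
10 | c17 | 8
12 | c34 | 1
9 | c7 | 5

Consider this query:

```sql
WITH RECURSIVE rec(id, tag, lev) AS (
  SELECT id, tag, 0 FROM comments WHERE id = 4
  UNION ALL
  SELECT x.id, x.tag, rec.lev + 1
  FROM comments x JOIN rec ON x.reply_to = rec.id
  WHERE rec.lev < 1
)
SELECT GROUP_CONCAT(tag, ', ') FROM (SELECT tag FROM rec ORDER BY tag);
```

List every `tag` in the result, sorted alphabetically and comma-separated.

Base: id=4 (c30) at lev 0.
Iteration 1: rows with reply_to in {4} -> c33 (id 5, lev 1), c9 (id 6, lev 1), c16 (id 8, lev 1).
Iteration 2: lev < 1 fails for all current rows; recursion stops.

c16, c30, c33, c9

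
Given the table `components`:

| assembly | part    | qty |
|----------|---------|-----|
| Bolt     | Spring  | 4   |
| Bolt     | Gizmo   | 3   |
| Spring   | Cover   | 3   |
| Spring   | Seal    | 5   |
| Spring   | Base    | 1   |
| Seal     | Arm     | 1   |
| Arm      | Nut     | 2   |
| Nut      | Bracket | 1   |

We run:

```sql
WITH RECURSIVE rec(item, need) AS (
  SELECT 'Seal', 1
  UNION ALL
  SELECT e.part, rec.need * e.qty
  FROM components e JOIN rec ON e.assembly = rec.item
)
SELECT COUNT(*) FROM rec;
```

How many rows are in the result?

4

Base: (Seal, need=1).
Iteration 1: components of {Seal} -> Arm = 1*1 = 1.
Iteration 2: components of {Arm} -> Nut = 1*2 = 2.
Iteration 3: components of {Nut} -> Bracket = 2*1 = 2.
Iteration 4: no further components; recursion stops.
Total rows emitted: 4.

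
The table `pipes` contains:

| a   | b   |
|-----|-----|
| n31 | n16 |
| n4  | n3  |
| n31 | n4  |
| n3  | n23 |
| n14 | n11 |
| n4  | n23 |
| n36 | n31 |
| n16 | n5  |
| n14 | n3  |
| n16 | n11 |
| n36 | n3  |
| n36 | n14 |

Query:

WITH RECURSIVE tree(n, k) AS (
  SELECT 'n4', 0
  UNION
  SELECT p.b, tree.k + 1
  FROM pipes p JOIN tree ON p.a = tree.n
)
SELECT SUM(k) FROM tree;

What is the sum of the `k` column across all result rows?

Base: (n4, k=0).
Iteration 1: edges from {n4} -> (n23, k=1), (n3, k=1).
Iteration 2: edges from {n23,n3} -> (n23, k=2).
Iteration 3: no outgoing edges from {n23}; recursion stops.
SUM(k) = 0 + 1 + 1 + 2 = 4.

4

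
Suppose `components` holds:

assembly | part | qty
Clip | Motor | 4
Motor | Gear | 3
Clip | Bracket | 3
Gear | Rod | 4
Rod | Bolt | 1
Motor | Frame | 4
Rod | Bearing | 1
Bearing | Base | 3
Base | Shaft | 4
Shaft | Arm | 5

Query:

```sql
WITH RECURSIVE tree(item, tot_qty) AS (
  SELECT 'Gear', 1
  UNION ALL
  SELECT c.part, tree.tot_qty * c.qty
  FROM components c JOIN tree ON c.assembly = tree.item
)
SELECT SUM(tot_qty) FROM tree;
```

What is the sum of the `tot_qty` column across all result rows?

313

Base: (Gear, tot_qty=1).
Iteration 1: components of {Gear} -> Rod = 1*4 = 4.
Iteration 2: components of {Rod} -> Bearing = 4*1 = 4, Bolt = 4*1 = 4.
Iteration 3: components of {Bearing,Bolt} -> Base = 4*3 = 12.
Iteration 4: components of {Base} -> Shaft = 12*4 = 48.
Iteration 5: components of {Shaft} -> Arm = 48*5 = 240.
Iteration 6: no further components; recursion stops.
SUM(tot_qty) = 1 + 4 + 4 + 4 + 12 + 48 + 240 = 313.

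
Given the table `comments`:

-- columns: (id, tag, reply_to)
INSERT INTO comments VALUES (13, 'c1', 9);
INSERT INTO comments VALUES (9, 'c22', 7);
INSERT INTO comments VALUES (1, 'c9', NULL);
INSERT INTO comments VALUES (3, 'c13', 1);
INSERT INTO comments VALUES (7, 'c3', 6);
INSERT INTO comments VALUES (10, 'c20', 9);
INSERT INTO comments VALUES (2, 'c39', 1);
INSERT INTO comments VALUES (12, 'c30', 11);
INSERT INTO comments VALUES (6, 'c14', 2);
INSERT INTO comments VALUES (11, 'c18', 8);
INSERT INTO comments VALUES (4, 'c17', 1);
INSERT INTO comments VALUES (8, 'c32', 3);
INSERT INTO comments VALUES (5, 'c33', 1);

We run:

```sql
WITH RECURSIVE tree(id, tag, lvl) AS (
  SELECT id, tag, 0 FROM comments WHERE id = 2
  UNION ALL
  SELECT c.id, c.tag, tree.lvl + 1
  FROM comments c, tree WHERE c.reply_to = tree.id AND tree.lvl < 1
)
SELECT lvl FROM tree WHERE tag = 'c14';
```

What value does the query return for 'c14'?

Base: id=2 (c39) at lvl 0.
Iteration 1: rows with reply_to in {2} -> c14 (id 6, lvl 1).
Iteration 2: lvl < 1 fails for all current rows; recursion stops.

1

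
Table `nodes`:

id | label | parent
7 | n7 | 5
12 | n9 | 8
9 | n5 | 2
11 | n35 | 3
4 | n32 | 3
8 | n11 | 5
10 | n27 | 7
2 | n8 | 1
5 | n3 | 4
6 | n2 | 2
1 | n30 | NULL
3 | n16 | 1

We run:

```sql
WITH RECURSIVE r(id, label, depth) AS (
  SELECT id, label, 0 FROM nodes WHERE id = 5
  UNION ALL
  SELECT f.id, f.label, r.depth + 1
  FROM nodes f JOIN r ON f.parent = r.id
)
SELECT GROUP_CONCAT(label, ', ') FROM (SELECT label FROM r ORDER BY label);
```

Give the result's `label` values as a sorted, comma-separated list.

n11, n27, n3, n7, n9

Base: id=5 (n3) at depth 0.
Iteration 1: rows with parent in {5} -> n7 (id 7, depth 1), n11 (id 8, depth 1).
Iteration 2: rows with parent in {7,8} -> n27 (id 10, depth 2), n9 (id 12, depth 2).
Iteration 3: no rows with parent in {10,12}; recursion stops.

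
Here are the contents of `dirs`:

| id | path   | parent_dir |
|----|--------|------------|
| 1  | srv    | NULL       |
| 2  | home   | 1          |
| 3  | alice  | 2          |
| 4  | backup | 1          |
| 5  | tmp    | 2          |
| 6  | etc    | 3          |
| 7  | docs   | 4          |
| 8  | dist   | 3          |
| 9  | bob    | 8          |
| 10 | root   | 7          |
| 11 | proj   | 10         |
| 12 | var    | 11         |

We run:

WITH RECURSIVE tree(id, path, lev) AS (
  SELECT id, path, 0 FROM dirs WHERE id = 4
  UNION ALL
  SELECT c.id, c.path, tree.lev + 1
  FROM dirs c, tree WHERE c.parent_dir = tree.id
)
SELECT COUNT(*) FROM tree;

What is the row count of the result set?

Base: id=4 (backup) at lev 0.
Iteration 1: rows with parent_dir in {4} -> docs (id 7, lev 1).
Iteration 2: rows with parent_dir in {7} -> root (id 10, lev 2).
Iteration 3: rows with parent_dir in {10} -> proj (id 11, lev 3).
Iteration 4: rows with parent_dir in {11} -> var (id 12, lev 4).
Iteration 5: no rows with parent_dir in {12}; recursion stops.
Total rows emitted: 5.

5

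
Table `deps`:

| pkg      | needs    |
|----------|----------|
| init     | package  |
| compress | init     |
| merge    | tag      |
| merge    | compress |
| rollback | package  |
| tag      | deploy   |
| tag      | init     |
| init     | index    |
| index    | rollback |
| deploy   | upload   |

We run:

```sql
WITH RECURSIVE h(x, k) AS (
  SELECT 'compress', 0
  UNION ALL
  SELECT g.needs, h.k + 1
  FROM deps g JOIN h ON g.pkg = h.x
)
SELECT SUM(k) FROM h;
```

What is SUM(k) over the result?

Base: (compress, k=0).
Iteration 1: edges from {compress} -> (init, k=1).
Iteration 2: edges from {init} -> (index, k=2), (package, k=2).
Iteration 3: edges from {index,package} -> (rollback, k=3).
Iteration 4: edges from {rollback} -> (package, k=4).
Iteration 5: no outgoing edges from {package}; recursion stops.
SUM(k) = 0 + 1 + 2 + 2 + 3 + 4 = 12.

12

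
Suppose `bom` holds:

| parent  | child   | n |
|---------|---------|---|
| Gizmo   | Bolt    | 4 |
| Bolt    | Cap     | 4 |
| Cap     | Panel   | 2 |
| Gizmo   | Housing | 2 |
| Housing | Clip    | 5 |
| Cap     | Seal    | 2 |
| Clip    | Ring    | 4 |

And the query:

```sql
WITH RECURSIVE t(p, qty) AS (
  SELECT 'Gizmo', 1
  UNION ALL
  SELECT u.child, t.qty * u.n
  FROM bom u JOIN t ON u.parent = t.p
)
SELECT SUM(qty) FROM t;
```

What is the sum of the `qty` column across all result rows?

Base: (Gizmo, qty=1).
Iteration 1: components of {Gizmo} -> Bolt = 1*4 = 4, Housing = 1*2 = 2.
Iteration 2: components of {Bolt,Housing} -> Cap = 4*4 = 16, Clip = 2*5 = 10.
Iteration 3: components of {Cap,Clip} -> Panel = 16*2 = 32, Ring = 10*4 = 40, Seal = 16*2 = 32.
Iteration 4: no further components; recursion stops.
SUM(qty) = 1 + 4 + 2 + 16 + 10 + 32 + 32 + 40 = 137.

137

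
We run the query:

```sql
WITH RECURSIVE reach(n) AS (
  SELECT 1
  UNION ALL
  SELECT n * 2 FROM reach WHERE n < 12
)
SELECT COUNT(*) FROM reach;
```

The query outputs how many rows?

Base: n=1.
Iteration 1: 1 < 12 holds -> n = 1 * 2 = 2.
Iteration 2: 2 < 12 holds -> n = 2 * 2 = 4.
Iteration 3: 4 < 12 holds -> n = 4 * 2 = 8.
Iteration 4: 8 < 12 holds -> n = 8 * 2 = 16.
Iteration 5: 16 < 12 fails; recursion stops.
Total rows emitted: 5.

5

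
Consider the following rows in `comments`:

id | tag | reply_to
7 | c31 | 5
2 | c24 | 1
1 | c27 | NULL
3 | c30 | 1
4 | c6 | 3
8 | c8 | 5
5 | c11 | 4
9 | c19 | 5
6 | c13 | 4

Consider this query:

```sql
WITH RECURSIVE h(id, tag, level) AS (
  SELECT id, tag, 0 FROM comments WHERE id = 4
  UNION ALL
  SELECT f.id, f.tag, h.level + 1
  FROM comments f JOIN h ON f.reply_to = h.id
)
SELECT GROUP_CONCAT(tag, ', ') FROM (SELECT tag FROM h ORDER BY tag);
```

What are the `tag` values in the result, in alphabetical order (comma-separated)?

Base: id=4 (c6) at level 0.
Iteration 1: rows with reply_to in {4} -> c11 (id 5, level 1), c13 (id 6, level 1).
Iteration 2: rows with reply_to in {5,6} -> c31 (id 7, level 2), c8 (id 8, level 2), c19 (id 9, level 2).
Iteration 3: no rows with reply_to in {7,8,9}; recursion stops.

c11, c13, c19, c31, c6, c8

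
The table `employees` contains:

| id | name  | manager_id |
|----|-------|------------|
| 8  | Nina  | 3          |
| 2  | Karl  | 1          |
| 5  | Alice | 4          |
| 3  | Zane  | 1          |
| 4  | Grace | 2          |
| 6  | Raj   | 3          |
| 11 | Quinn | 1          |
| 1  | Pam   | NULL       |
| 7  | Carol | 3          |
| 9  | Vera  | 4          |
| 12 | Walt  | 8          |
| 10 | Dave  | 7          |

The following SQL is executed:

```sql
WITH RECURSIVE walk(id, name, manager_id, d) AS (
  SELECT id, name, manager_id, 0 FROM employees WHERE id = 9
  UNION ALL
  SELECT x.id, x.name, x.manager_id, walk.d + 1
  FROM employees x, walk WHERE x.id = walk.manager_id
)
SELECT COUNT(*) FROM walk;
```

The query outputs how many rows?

4

Base: id=9 (Vera), manager_id=4, d 0.
Iteration 1: join on id=4 -> Grace (id 4, manager_id=2, d 1).
Iteration 2: join on id=2 -> Karl (id 2, manager_id=1, d 2).
Iteration 3: join on id=1 -> Pam (id 1, manager_id=NULL, d 3).
Iteration 4: manager_id is NULL; no match; recursion stops.
Total rows emitted: 4.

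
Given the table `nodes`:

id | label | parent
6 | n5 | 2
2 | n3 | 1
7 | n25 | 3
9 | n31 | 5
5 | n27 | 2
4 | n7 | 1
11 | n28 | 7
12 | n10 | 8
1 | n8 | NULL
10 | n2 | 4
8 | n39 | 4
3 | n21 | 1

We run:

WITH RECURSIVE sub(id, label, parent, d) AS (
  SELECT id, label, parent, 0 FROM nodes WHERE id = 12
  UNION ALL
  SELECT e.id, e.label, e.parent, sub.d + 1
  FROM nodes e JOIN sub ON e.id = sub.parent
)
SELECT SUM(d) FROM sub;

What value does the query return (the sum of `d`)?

Base: id=12 (n10), parent=8, d 0.
Iteration 1: join on id=8 -> n39 (id 8, parent=4, d 1).
Iteration 2: join on id=4 -> n7 (id 4, parent=1, d 2).
Iteration 3: join on id=1 -> n8 (id 1, parent=NULL, d 3).
Iteration 4: parent is NULL; no match; recursion stops.
SUM(d) = 0 + 1 + 2 + 3 = 6.

6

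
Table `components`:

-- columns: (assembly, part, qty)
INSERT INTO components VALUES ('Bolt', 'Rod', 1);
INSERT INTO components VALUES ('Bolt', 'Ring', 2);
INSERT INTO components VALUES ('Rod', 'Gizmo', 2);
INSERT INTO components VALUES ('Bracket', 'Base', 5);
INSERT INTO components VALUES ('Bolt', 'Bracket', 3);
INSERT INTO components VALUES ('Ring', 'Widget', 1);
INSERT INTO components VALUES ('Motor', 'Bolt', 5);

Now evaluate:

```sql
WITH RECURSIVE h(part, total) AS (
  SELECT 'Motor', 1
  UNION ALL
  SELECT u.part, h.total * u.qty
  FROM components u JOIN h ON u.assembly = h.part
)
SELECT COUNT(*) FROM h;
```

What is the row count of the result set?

8

Base: (Motor, total=1).
Iteration 1: components of {Motor} -> Bolt = 1*5 = 5.
Iteration 2: components of {Bolt} -> Bracket = 5*3 = 15, Ring = 5*2 = 10, Rod = 5*1 = 5.
Iteration 3: components of {Bracket,Ring,Rod} -> Base = 15*5 = 75, Gizmo = 5*2 = 10, Widget = 10*1 = 10.
Iteration 4: no further components; recursion stops.
Total rows emitted: 8.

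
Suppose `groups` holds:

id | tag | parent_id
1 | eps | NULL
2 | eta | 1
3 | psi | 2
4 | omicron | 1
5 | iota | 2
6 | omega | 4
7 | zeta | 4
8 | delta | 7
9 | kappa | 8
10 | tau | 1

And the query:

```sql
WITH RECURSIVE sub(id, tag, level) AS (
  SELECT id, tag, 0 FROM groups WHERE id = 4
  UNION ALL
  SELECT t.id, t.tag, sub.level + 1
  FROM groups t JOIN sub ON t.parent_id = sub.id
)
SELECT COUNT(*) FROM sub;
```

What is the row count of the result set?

5

Base: id=4 (omicron) at level 0.
Iteration 1: rows with parent_id in {4} -> omega (id 6, level 1), zeta (id 7, level 1).
Iteration 2: rows with parent_id in {6,7} -> delta (id 8, level 2).
Iteration 3: rows with parent_id in {8} -> kappa (id 9, level 3).
Iteration 4: no rows with parent_id in {9}; recursion stops.
Total rows emitted: 5.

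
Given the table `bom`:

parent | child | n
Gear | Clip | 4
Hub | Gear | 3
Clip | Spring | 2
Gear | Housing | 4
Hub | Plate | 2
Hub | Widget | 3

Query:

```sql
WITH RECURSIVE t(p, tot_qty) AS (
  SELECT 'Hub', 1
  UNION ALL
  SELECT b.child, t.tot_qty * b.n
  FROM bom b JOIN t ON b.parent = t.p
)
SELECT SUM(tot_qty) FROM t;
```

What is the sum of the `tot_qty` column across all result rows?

Base: (Hub, tot_qty=1).
Iteration 1: components of {Hub} -> Gear = 1*3 = 3, Plate = 1*2 = 2, Widget = 1*3 = 3.
Iteration 2: components of {Gear,Plate,Widget} -> Clip = 3*4 = 12, Housing = 3*4 = 12.
Iteration 3: components of {Clip,Housing} -> Spring = 12*2 = 24.
Iteration 4: no further components; recursion stops.
SUM(tot_qty) = 1 + 3 + 2 + 3 + 12 + 12 + 24 = 57.

57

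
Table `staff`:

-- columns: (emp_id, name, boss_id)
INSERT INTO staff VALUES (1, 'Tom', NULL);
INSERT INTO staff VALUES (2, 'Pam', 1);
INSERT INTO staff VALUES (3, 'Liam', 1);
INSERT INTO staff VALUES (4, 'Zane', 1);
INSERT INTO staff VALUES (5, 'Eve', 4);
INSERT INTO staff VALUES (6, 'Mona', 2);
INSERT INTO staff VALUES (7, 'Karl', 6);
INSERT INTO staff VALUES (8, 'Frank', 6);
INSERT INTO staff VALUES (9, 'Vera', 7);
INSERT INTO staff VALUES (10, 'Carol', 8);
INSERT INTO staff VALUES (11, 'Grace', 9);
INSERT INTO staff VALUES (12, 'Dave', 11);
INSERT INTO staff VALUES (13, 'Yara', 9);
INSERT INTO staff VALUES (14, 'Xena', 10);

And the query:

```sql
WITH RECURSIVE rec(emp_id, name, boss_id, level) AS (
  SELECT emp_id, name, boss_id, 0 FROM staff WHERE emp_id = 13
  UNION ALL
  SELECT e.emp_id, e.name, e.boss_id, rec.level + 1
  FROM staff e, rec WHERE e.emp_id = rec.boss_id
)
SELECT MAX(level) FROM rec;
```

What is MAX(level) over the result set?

5

Base: emp_id=13 (Yara), boss_id=9, level 0.
Iteration 1: join on emp_id=9 -> Vera (id 9, boss_id=7, level 1).
Iteration 2: join on emp_id=7 -> Karl (id 7, boss_id=6, level 2).
Iteration 3: join on emp_id=6 -> Mona (id 6, boss_id=2, level 3).
Iteration 4: join on emp_id=2 -> Pam (id 2, boss_id=1, level 4).
Iteration 5: join on emp_id=1 -> Tom (id 1, boss_id=NULL, level 5).
Iteration 6: boss_id is NULL; no match; recursion stops.
level values: 0, 1, 2, 3, 4, 5; the maximum is 5.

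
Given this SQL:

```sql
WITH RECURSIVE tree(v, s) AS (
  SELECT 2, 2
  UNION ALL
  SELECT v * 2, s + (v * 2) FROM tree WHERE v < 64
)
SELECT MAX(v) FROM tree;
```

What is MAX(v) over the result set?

64

Base: v=2, s=2.
Iteration 1: 2 < 64 holds -> v = 2 * 2 = 4, s = 2 + 4 = 6.
Iteration 2: 4 < 64 holds -> v = 4 * 2 = 8, s = 6 + 8 = 14.
Iteration 3: 8 < 64 holds -> v = 8 * 2 = 16, s = 14 + 16 = 30.
Iteration 4: 16 < 64 holds -> v = 16 * 2 = 32, s = 30 + 32 = 62.
Iteration 5: 32 < 64 holds -> v = 32 * 2 = 64, s = 62 + 64 = 126.
Iteration 6: 64 < 64 fails; recursion stops.
v values: 2, 4, 8, 16, 32, 64; the maximum is 64.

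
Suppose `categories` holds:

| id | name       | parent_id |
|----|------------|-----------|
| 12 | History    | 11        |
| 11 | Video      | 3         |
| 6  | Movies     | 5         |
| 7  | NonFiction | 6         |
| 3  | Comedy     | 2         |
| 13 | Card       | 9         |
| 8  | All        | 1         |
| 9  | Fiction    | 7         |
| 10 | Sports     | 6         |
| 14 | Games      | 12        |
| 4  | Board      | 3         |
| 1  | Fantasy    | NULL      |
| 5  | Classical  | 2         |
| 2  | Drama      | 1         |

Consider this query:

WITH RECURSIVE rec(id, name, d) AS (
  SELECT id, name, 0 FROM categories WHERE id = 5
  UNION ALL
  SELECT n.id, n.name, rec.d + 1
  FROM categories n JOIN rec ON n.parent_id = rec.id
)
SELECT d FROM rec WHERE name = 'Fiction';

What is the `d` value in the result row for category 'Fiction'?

Base: id=5 (Classical) at d 0.
Iteration 1: rows with parent_id in {5} -> Movies (id 6, d 1).
Iteration 2: rows with parent_id in {6} -> NonFiction (id 7, d 2), Sports (id 10, d 2).
Iteration 3: rows with parent_id in {7,10} -> Fiction (id 9, d 3).
Iteration 4: rows with parent_id in {9} -> Card (id 13, d 4).
Iteration 5: no rows with parent_id in {13}; recursion stops.

3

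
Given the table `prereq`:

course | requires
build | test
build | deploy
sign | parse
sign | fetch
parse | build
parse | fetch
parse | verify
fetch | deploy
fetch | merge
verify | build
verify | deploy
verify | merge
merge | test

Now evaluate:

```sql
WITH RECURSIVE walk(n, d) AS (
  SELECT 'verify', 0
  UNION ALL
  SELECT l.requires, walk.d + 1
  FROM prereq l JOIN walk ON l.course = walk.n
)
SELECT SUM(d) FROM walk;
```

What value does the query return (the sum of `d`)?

9

Base: (verify, d=0).
Iteration 1: edges from {verify} -> (build, d=1), (deploy, d=1), (merge, d=1).
Iteration 2: edges from {build,deploy,merge} -> (deploy, d=2), (test, d=2) x2. [UNION ALL keeps all 3 new rows, including repeats]
Iteration 3: no outgoing edges from {deploy,test}; recursion stops.
SUM(d) = 0 + 1 + 1 + 1 + 2 + 2 + 2 = 9.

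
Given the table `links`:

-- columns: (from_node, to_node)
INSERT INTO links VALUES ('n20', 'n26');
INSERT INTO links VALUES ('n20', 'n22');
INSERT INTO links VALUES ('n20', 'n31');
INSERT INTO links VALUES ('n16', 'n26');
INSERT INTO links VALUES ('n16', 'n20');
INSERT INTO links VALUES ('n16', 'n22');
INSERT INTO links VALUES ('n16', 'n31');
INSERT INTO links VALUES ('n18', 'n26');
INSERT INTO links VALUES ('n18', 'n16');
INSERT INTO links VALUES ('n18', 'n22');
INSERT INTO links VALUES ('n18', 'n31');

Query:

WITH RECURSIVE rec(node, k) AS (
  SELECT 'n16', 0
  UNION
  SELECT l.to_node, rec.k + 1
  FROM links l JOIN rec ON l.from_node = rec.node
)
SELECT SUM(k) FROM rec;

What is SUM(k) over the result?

10

Base: (n16, k=0).
Iteration 1: edges from {n16} -> (n20, k=1), (n22, k=1), (n26, k=1), (n31, k=1).
Iteration 2: edges from {n20,n22,n26,n31} -> (n22, k=2), (n26, k=2), (n31, k=2).
Iteration 3: no outgoing edges from {n22,n26,n31}; recursion stops.
SUM(k) = 0 + 1 + 1 + 1 + 1 + 2 + 2 + 2 = 10.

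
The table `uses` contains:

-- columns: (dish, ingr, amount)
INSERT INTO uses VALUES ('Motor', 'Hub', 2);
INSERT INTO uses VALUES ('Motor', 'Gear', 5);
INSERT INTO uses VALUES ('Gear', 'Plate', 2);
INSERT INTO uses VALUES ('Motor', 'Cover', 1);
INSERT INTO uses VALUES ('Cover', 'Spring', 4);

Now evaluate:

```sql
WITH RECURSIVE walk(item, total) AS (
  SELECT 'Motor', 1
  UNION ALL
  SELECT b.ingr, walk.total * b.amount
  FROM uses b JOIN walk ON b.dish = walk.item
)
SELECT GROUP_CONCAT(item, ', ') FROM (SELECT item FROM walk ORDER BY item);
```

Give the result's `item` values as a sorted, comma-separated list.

Cover, Gear, Hub, Motor, Plate, Spring

Base: (Motor, total=1).
Iteration 1: components of {Motor} -> Cover = 1*1 = 1, Gear = 1*5 = 5, Hub = 1*2 = 2.
Iteration 2: components of {Cover,Gear,Hub} -> Plate = 5*2 = 10, Spring = 1*4 = 4.
Iteration 3: no further components; recursion stops.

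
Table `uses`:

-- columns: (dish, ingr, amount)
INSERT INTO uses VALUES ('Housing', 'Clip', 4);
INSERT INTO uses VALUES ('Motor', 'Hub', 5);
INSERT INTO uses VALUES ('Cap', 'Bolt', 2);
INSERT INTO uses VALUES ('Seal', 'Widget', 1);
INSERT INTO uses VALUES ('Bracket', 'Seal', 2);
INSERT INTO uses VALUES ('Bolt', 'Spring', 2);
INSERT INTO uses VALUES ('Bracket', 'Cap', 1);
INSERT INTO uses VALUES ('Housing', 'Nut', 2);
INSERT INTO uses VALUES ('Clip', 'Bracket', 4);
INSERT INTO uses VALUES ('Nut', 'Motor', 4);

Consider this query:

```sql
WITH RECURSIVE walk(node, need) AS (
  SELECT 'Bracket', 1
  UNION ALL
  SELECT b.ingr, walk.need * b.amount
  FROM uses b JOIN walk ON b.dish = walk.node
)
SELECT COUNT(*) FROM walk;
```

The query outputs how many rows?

6

Base: (Bracket, need=1).
Iteration 1: components of {Bracket} -> Cap = 1*1 = 1, Seal = 1*2 = 2.
Iteration 2: components of {Cap,Seal} -> Bolt = 1*2 = 2, Widget = 2*1 = 2.
Iteration 3: components of {Bolt,Widget} -> Spring = 2*2 = 4.
Iteration 4: no further components; recursion stops.
Total rows emitted: 6.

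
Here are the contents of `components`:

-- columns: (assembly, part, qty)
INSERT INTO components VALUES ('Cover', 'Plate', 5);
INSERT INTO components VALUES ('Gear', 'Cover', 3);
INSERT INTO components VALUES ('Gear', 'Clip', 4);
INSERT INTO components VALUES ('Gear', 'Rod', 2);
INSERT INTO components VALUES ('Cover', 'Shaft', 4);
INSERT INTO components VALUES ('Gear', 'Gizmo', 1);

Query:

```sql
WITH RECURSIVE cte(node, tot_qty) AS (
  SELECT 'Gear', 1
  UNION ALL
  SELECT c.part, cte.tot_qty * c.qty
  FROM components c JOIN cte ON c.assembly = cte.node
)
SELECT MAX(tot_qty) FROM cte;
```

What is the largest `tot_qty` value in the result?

Base: (Gear, tot_qty=1).
Iteration 1: components of {Gear} -> Clip = 1*4 = 4, Cover = 1*3 = 3, Gizmo = 1*1 = 1, Rod = 1*2 = 2.
Iteration 2: components of {Clip,Cover,Gizmo,Rod} -> Plate = 3*5 = 15, Shaft = 3*4 = 12.
Iteration 3: no further components; recursion stops.
tot_qty values: 1, 2, 4, 3, 1, 12, 15; the maximum is 15.

15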